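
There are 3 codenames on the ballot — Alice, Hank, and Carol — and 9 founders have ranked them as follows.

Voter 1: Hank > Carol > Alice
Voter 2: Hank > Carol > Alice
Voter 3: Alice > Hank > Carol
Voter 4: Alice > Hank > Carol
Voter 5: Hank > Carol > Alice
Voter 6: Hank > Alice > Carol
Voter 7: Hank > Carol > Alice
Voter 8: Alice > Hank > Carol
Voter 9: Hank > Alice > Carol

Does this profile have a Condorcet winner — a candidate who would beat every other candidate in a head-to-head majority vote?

Yes

Head-to-head results (9 voters total):
Alice vs Hank: Hank wins 6–3.
Alice vs Carol: Alice wins 5–4.
Hank vs Carol: Hank wins 9–0.
Hank beats each rival — Alice (6–3), Carol (9–0) — so Hank is the Condorcet winner.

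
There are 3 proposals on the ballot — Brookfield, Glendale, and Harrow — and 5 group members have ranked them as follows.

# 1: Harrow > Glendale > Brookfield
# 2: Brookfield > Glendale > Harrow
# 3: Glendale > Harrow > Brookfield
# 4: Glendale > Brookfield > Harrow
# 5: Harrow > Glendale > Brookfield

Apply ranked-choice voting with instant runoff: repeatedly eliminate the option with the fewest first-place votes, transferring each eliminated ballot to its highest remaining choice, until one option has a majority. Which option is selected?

Round 1: Glendale 2, Harrow 2, Brookfield 1. Brookfield has the fewest and is eliminated.
Round 2: Glendale 3, Harrow 2. Glendale has a majority.

Glendale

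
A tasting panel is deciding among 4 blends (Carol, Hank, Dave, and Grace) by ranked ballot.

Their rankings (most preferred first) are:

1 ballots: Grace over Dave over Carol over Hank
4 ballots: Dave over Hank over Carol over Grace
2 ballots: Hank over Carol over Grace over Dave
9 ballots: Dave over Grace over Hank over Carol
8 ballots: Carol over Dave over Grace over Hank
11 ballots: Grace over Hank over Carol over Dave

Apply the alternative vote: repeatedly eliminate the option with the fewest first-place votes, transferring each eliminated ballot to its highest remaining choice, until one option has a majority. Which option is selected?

Round 1: Dave 13, Grace 12, Carol 8, Hank 2. Hank has the fewest and is eliminated.
Round 2: Dave 13, Grace 12, Carol 10. Carol has the fewest and is eliminated.
Round 3: Dave 21, Grace 14. Dave has a majority.

Dave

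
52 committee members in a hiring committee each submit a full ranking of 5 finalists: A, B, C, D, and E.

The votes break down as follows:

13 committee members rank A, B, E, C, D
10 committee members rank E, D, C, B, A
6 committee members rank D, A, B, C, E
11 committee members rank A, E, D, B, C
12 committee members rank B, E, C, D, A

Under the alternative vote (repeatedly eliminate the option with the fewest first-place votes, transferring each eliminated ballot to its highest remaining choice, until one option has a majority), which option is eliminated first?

C

Round 1: A 24, B 12, E 10, D 6, C 0. C has the fewest and is eliminated.
Round 2: A 24, B 12, E 10, D 6. D has the fewest and is eliminated.
Round 3: A 30, B 12, E 10. A has a majority.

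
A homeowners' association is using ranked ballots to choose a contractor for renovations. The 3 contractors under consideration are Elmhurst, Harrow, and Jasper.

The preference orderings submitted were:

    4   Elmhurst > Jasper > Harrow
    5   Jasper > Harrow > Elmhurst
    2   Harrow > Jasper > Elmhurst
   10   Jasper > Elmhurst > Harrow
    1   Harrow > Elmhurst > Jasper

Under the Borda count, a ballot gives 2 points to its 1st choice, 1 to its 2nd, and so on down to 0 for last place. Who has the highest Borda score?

Jasper

Borda scores:
  Elmhurst: 4·2 + 5·0 + 2·0 + 10·1 + 1 = 19
  Harrow: 4·0 + 5·1 + 2·2 + 10·0 + 2 = 11
  Jasper: 4·1 + 5·2 + 2·1 + 10·2 + 0 = 36
Jasper has the highest total.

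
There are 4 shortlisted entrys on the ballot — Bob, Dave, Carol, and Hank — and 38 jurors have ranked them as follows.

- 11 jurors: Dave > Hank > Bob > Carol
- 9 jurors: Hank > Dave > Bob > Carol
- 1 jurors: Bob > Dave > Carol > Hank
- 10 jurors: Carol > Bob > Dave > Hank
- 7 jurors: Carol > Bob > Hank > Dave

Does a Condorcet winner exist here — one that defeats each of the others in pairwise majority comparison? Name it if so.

Dave

Head-to-head results (38 voters total):
Bob vs Dave: Dave wins 20–18.
Bob vs Carol: Bob wins 21–17.
Bob vs Hank: Hank wins 20–18.
Dave vs Carol: Dave wins 21–17.
Dave vs Hank: Dave wins 22–16.
Carol vs Hank: Hank wins 20–18.
Dave beats each rival — Bob (20–18), Carol (21–17), Hank (22–16) — so Dave is the Condorcet winner.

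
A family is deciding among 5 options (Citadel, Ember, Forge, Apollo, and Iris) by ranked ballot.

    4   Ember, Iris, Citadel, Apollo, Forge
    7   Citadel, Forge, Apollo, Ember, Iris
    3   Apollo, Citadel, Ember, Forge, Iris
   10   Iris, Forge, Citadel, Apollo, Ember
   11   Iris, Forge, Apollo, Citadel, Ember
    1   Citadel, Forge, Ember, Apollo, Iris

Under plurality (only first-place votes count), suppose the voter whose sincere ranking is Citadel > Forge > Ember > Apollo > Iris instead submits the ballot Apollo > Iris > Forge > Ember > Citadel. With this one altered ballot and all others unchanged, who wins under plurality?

Iris

First-place totals with the altered ballot: Citadel 7, Ember 4, Forge 0, Apollo 4, Iris 21.
The winner is unchanged: still Iris.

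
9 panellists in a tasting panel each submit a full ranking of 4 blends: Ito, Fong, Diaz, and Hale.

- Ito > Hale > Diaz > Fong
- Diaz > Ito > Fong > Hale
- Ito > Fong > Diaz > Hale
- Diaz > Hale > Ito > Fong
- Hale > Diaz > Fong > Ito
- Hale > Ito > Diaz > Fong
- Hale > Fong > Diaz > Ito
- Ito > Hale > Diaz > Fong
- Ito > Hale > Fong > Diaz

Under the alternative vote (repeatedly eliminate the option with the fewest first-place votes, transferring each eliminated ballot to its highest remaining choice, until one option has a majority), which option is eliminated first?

Fong

Round 1: Ito 4, Hale 3, Diaz 2, Fong 0. Fong has the fewest and is eliminated.
Round 2: Ito 4, Hale 3, Diaz 2. Diaz has the fewest and is eliminated.
Round 3: Ito 5, Hale 4. Ito has a majority.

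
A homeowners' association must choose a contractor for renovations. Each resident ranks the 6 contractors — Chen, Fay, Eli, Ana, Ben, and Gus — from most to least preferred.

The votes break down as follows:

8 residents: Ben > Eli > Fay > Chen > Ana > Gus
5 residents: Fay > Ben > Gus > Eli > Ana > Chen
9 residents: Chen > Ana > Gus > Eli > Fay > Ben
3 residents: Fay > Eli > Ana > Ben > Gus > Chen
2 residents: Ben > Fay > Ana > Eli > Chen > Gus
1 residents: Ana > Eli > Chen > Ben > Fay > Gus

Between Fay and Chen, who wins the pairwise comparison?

Ballots ranking Fay above Chen: 8+5+3+2 = 18.
Ballots ranking Chen above Fay: 9+1 = 10.
Fay wins the head-to-head, 18–10.

Fay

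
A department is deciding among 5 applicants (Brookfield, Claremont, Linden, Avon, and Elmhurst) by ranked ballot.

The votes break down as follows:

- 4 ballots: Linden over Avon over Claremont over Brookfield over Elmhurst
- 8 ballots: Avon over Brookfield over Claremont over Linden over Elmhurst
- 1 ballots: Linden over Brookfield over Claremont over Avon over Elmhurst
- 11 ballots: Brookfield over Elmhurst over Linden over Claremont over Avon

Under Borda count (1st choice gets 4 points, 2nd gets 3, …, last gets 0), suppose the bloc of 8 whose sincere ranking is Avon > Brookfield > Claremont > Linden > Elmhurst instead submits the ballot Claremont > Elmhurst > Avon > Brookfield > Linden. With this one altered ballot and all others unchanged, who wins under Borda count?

Brookfield

Borda totals with the altered ballot: Brookfield 59, Claremont 53, Linden 42, Avon 29, Elmhurst 57.
The winner is unchanged: still Brookfield.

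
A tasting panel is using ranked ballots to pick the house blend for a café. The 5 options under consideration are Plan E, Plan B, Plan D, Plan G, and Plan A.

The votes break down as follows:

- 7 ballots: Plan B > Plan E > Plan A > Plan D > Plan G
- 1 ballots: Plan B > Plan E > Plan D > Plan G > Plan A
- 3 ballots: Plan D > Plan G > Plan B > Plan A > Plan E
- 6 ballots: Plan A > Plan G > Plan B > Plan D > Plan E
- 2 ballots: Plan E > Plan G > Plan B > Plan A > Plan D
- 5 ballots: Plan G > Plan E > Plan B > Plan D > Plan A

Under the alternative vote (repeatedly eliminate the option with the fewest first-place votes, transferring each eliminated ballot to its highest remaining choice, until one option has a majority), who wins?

Plan G

Round 1: Plan B 8, Plan A 6, Plan G 5, Plan D 3, Plan E 2. Plan E has the fewest and is eliminated.
Round 2: Plan B 8, Plan G 7, Plan A 6, Plan D 3. Plan D has the fewest and is eliminated.
Round 3: Plan G 10, Plan B 8, Plan A 6. Plan A has the fewest and is eliminated.
Round 4: Plan G 16, Plan B 8. Plan G has a majority.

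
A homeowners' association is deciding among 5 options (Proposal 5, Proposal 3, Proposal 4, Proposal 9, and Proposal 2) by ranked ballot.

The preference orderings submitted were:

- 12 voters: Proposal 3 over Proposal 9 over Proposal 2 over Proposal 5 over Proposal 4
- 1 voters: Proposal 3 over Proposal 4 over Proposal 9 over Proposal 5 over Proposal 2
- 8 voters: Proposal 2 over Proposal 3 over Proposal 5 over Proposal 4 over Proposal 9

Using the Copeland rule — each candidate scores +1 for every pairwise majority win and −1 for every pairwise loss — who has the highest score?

Pairwise results:
  Proposal 5 vs Proposal 3: Proposal 3 wins 21–0.
  Proposal 5 vs Proposal 4: Proposal 5 wins 20–1.
  Proposal 5 vs Proposal 9: Proposal 9 wins 13–8.
  Proposal 5 vs Proposal 2: Proposal 2 wins 20–1.
  Proposal 3 vs Proposal 4: Proposal 3 wins 21–0.
  Proposal 3 vs Proposal 9: Proposal 3 wins 21–0.
  Proposal 3 vs Proposal 2: Proposal 3 wins 13–8.
  Proposal 4 vs Proposal 9: Proposal 9 wins 12–9.
  Proposal 4 vs Proposal 2: Proposal 2 wins 20–1.
  Proposal 9 vs Proposal 2: Proposal 9 wins 13–8.
Copeland scores (wins − losses):
  Proposal 5: 1 − 3 = -2
  Proposal 3: 4 − 0 = 4
  Proposal 4: 0 − 4 = -4
  Proposal 9: 3 − 1 = 2
  Proposal 2: 2 − 2 = 0
Proposal 3 has the best Copeland score.

Proposal 3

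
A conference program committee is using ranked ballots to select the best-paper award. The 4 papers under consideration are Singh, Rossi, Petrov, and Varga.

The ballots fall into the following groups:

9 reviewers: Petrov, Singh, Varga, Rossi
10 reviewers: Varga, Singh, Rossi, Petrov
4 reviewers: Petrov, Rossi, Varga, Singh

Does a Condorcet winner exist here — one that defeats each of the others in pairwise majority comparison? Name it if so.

Petrov

Head-to-head results (23 voters total):
Singh vs Rossi: Singh wins 19–4.
Singh vs Petrov: Petrov wins 13–10.
Singh vs Varga: Varga wins 14–9.
Rossi vs Petrov: Petrov wins 13–10.
Rossi vs Varga: Varga wins 19–4.
Petrov vs Varga: Petrov wins 13–10.
Petrov beats each rival — Singh (13–10), Rossi (13–10), Varga (13–10) — so Petrov is the Condorcet winner.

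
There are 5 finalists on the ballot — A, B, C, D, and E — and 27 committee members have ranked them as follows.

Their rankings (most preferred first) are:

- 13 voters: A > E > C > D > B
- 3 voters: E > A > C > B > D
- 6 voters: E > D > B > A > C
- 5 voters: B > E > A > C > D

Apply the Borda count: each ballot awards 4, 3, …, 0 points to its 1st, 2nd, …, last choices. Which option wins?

E

Borda scores:
  A: 13·4 + 3·3 + 6·1 + 5·2 = 77
  B: 13·0 + 3·1 + 6·2 + 5·4 = 35
  C: 13·2 + 3·2 + 6·0 + 5·1 = 37
  D: 13·1 + 3·0 + 6·3 + 5·0 = 31
  E: 13·3 + 3·4 + 6·4 + 5·3 = 90
E has the highest total.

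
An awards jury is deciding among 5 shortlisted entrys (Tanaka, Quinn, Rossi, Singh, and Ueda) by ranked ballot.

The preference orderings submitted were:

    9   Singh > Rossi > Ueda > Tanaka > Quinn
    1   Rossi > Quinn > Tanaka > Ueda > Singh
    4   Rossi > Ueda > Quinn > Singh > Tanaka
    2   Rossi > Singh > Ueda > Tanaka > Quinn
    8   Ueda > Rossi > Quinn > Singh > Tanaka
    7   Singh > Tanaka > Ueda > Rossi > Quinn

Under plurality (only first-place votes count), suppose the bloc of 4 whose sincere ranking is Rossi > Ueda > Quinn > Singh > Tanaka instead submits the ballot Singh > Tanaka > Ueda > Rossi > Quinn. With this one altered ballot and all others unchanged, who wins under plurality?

First-place totals with the altered ballot: Tanaka 0, Quinn 0, Rossi 3, Singh 20, Ueda 8.
The winner is unchanged: still Singh.

Singh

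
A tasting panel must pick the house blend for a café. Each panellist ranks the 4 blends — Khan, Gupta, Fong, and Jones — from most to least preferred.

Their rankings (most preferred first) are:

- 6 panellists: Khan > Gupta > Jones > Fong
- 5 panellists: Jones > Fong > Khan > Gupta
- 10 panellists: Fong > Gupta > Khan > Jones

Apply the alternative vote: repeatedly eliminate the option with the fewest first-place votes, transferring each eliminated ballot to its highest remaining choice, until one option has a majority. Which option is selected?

Round 1: Fong 10, Khan 6, Jones 5, Gupta 0. Gupta has the fewest and is eliminated.
Round 2: Fong 10, Khan 6, Jones 5. Jones has the fewest and is eliminated.
Round 3: Fong 15, Khan 6. Fong has a majority.

Fong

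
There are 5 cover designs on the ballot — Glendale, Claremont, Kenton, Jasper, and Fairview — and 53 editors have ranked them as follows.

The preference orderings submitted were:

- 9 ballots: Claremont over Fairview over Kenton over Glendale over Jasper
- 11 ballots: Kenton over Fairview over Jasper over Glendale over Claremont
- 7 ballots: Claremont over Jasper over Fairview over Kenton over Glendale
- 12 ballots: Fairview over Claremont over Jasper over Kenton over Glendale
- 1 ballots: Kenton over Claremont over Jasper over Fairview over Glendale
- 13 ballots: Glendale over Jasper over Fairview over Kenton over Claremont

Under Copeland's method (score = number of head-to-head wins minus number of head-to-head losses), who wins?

Fairview

Pairwise results:
  Glendale vs Claremont: Claremont wins 29–24.
  Glendale vs Kenton: Kenton wins 40–13.
  Glendale vs Jasper: Jasper wins 31–22.
  Glendale vs Fairview: Fairview wins 40–13.
  Claremont vs Kenton: Claremont wins 28–25.
  Claremont vs Jasper: Claremont wins 29–24.
  Claremont vs Fairview: Fairview wins 36–17.
  Kenton vs Jasper: Jasper wins 32–21.
  Kenton vs Fairview: Fairview wins 41–12.
  Jasper vs Fairview: Fairview wins 32–21.
Copeland scores (wins − losses):
  Glendale: 0 − 4 = -4
  Claremont: 3 − 1 = 2
  Kenton: 1 − 3 = -2
  Jasper: 2 − 2 = 0
  Fairview: 4 − 0 = 4
Fairview has the best Copeland score.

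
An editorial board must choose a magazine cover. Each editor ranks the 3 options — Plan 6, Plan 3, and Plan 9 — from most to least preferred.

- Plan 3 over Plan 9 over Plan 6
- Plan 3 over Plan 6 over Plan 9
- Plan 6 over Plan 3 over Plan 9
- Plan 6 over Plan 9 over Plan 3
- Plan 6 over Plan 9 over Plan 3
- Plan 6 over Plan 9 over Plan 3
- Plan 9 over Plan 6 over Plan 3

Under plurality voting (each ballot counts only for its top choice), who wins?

First-place vote totals:
  Plan 6: 4
  Plan 3: 2
  Plan 9: 1
Plan 6 has the most first-place votes.

Plan 6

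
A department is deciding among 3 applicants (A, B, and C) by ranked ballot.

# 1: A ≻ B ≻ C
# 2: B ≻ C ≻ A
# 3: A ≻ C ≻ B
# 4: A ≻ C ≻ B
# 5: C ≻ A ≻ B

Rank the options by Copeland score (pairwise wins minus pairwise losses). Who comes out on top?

A

Pairwise results:
  A vs B: A wins 4–1.
  A vs C: A wins 3–2.
  B vs C: C wins 3–2.
Copeland scores (wins − losses):
  A: 2 − 0 = 2
  B: 0 − 2 = -2
  C: 1 − 1 = 0
A has the best Copeland score.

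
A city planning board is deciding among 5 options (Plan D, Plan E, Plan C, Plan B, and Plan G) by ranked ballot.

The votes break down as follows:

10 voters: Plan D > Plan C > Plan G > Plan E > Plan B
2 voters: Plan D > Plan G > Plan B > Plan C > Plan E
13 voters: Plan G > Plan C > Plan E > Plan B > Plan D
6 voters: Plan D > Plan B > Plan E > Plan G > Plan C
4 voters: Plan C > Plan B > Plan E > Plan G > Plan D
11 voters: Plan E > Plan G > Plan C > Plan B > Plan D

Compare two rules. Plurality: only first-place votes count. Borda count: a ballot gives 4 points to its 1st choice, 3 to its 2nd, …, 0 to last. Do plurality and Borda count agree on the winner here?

Plurality first-place counts: Plan D 18, Plan E 11, Plan C 4, Plan B 0, Plan G 13 → Plan D.
Borda totals: Plan D 72, Plan E 100, Plan C 109, Plan B 58, Plan G 121 → Plan G.
The two rules disagree: plurality picks Plan D, Borda picks Plan G.

No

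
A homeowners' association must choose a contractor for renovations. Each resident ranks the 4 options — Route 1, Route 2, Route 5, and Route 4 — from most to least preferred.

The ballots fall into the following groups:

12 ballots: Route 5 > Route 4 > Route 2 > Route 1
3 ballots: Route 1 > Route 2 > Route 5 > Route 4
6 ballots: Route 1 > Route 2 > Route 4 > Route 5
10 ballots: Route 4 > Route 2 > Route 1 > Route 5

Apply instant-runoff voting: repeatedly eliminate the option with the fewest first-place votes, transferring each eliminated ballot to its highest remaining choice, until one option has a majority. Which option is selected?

Route 4

Round 1: Route 5 12, Route 4 10, Route 1 9, Route 2 0. Route 2 has the fewest and is eliminated.
Round 2: Route 5 12, Route 4 10, Route 1 9. Route 1 has the fewest and is eliminated.
Round 3: Route 4 16, Route 5 15. Route 4 has a majority.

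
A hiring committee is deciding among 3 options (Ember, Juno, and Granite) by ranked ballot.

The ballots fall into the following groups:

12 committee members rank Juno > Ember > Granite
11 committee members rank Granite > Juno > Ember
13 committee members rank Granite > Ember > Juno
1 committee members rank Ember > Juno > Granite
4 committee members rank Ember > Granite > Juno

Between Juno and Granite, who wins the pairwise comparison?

Ballots ranking Juno above Granite: 12+1 = 13.
Ballots ranking Granite above Juno: 11+13+4 = 28.
Granite wins the head-to-head, 28–13.

Granite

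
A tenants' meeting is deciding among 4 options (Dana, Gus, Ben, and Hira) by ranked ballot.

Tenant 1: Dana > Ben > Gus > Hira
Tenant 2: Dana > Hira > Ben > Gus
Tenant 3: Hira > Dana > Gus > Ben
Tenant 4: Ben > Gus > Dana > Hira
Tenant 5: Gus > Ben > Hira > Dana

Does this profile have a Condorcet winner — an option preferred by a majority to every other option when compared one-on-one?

Yes

Head-to-head results (5 voters total):
Dana vs Gus: Dana wins 3–2.
Dana vs Ben: Dana wins 3–2.
Dana vs Hira: Dana wins 3–2.
Gus vs Ben: Ben wins 3–2.
Gus vs Hira: Gus wins 3–2.
Ben vs Hira: Ben wins 3–2.
Dana beats each rival — Gus (3–2), Ben (3–2), Hira (3–2) — so Dana is the Condorcet winner.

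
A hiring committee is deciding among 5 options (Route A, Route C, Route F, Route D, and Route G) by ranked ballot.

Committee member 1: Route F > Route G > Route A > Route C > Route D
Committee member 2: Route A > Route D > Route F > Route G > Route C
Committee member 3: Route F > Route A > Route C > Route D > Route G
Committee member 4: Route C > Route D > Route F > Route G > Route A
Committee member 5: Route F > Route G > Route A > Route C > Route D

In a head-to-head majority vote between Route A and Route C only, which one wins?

Route A

Ballots ranking Route A above Route C: 4.
Ballots ranking Route C above Route A: 1.
Route A wins the head-to-head, 4–1.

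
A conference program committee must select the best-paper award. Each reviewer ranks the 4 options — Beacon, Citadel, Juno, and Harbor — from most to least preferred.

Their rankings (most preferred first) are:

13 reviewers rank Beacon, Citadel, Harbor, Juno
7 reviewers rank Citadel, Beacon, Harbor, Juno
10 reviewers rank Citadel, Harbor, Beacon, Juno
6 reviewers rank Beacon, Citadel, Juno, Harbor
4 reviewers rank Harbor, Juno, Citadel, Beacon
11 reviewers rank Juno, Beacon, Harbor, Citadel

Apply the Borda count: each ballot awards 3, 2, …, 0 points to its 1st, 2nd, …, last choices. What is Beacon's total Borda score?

Borda scores:
  Beacon: 13·3 + 7·2 + 10·1 + 6·3 + 4·0 + 11·2 = 103
  Citadel: 13·2 + 7·3 + 10·3 + 6·2 + 4·1 + 11·0 = 93
  Juno: 13·0 + 7·0 + 10·0 + 6·1 + 4·2 + 11·3 = 47
  Harbor: 13·1 + 7·1 + 10·2 + 6·0 + 4·3 + 11·1 = 63

103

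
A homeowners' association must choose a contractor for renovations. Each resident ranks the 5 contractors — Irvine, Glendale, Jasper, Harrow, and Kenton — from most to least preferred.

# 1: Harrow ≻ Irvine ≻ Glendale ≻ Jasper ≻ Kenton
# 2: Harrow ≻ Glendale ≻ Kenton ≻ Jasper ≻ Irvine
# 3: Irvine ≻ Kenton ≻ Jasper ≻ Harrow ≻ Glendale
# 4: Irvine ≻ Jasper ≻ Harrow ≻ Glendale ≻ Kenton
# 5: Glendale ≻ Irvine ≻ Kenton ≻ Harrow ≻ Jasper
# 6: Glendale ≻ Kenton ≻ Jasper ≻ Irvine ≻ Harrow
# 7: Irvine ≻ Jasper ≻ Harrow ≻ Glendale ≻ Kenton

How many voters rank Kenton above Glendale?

Ballots ranking Kenton above Glendale: 1.
Ballots ranking Glendale above Kenton: 6.
So 1 of 7 voters prefer Kenton to Glendale.

1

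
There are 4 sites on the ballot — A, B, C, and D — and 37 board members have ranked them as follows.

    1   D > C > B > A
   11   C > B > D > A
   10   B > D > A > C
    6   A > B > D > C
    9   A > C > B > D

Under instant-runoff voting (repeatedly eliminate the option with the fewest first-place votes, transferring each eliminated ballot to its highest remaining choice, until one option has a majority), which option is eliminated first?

Round 1: A 15, C 11, B 10, D 1. D has the fewest and is eliminated.
Round 2: A 15, C 12, B 10. B has the fewest and is eliminated.
Round 3: A 25, C 12. A has a majority.

D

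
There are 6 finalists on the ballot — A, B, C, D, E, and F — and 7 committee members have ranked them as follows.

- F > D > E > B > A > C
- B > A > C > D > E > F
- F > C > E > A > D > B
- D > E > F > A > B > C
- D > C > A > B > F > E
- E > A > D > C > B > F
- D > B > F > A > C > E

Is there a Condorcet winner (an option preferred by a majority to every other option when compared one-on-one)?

Head-to-head results (7 voters total):
A vs B: A wins 4–3.
A vs C: A wins 5–2.
A vs D: D wins 4–3.
A vs E: E wins 4–3.
A vs F: F wins 4–3.
B vs C: B wins 4–3.
B vs D: D wins 6–1.
B vs E: E wins 4–3.
B vs F: B wins 4–3.
C vs D: D wins 5–2.
C vs E: C wins 4–3.
C vs F: F wins 4–3.
D vs E: D wins 5–2.
D vs F: D wins 5–2.
E vs F: F wins 4–3.
D beats each rival — A (4–3), B (6–1), C (5–2), E (5–2), F (5–2) — so D is the Condorcet winner.

Yes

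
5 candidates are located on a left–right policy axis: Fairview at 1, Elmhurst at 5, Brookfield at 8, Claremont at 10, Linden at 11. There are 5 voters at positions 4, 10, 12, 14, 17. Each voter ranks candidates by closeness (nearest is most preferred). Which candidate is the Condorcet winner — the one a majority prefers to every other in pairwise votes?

With single-peaked preferences on a line, the Condorcet winner is the candidate closest to the median voter.
The median voter (position 12) is closest to Linden at 11.
Check: Linden vs Claremont — voters closer to Linden: 3 of 5.

Linden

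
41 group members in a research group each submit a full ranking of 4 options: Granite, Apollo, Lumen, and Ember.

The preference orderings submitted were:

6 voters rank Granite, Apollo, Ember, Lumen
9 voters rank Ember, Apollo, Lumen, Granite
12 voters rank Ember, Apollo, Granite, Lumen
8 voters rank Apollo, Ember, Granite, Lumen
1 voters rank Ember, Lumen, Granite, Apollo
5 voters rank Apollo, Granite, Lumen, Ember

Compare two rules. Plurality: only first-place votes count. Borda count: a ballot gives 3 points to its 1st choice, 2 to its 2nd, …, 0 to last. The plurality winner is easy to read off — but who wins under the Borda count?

Plurality first-place counts: Granite 6, Apollo 13, Lumen 0, Ember 22 → Ember.
Borda totals: Granite 49, Apollo 93, Lumen 16, Ember 88 → Apollo.

Apollo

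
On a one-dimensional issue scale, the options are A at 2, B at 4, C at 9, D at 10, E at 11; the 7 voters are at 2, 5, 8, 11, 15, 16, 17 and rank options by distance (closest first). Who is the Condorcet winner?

With single-peaked preferences on a line, the Condorcet winner is the candidate closest to the median voter.
The median voter (position 11) is closest to E at 11.
Check: E vs A — voters closer to E: 5 of 7.

E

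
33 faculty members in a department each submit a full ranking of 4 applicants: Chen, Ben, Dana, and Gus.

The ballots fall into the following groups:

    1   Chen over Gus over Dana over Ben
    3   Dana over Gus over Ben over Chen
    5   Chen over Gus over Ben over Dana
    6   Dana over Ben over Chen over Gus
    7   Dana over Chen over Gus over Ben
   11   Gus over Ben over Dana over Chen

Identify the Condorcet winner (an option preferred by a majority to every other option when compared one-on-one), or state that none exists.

None — there is no Condorcet winner

Head-to-head results (33 voters total):
Chen vs Ben: Ben wins 20–13.
Chen vs Dana: Dana wins 27–6.
Chen vs Gus: Chen wins 19–14.
Ben vs Dana: Dana wins 17–16.
Ben vs Gus: Gus wins 27–6.
Dana vs Gus: Gus wins 17–16.
No candidate beats all others: Chen beats Gus beats Ben beats Chen, a majority cycle.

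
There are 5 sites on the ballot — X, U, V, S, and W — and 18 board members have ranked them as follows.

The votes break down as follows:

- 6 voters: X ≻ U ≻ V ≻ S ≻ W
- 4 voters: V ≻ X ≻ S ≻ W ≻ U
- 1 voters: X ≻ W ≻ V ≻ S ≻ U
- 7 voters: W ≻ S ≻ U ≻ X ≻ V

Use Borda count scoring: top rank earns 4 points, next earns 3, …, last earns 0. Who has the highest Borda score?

Borda scores:
  X: 6·4 + 4·3 + 4 + 7·1 = 47
  U: 6·3 + 4·0 + 0 + 7·2 = 32
  V: 6·2 + 4·4 + 2 + 7·0 = 30
  S: 6·1 + 4·2 + 1 + 7·3 = 36
  W: 6·0 + 4·1 + 3 + 7·4 = 35
X has the highest total.

X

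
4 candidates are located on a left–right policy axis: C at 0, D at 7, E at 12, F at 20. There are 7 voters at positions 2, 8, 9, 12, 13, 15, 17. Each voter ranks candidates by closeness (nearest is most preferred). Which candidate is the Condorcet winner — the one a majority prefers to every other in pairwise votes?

With single-peaked preferences on a line, the Condorcet winner is the candidate closest to the median voter.
The median voter (position 12) is closest to E at 12.
Check: E vs D — voters closer to E: 4 of 7.

E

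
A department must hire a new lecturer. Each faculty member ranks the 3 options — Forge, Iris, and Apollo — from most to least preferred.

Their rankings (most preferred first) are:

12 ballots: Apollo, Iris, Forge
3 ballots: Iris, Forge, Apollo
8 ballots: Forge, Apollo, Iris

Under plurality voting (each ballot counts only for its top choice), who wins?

First-place vote totals:
  Forge: 8
  Iris: 3
  Apollo: 12
Apollo has the most first-place votes.

Apollo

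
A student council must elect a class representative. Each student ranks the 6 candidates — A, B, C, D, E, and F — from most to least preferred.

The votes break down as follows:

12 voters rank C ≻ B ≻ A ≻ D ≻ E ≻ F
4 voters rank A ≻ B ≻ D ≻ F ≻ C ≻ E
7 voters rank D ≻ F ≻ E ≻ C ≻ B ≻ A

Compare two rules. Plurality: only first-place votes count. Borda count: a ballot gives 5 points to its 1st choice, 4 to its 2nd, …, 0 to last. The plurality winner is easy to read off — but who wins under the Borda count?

Plurality first-place counts: A 4, B 0, C 12, D 7, E 0, F 0 → C.
Borda totals: A 56, B 71, C 78, D 71, E 33, F 36 → C.

C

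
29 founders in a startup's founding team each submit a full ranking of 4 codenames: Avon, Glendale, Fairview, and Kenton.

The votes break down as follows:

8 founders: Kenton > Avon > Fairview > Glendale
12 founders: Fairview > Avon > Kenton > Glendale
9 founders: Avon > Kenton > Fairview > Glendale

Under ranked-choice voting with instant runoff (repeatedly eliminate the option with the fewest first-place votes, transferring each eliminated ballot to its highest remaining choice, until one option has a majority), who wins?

Avon

Round 1: Fairview 12, Avon 9, Kenton 8, Glendale 0. Glendale has the fewest and is eliminated.
Round 2: Fairview 12, Avon 9, Kenton 8. Kenton has the fewest and is eliminated.
Round 3: Avon 17, Fairview 12. Avon has a majority.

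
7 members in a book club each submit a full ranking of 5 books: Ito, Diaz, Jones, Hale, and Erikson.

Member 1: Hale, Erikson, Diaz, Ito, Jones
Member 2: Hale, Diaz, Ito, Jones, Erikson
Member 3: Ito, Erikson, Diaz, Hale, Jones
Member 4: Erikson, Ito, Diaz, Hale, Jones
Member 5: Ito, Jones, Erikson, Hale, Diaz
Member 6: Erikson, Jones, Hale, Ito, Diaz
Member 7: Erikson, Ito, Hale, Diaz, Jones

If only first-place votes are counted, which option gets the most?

Erikson

First-place vote totals:
  Ito: 2
  Diaz: 0
  Jones: 0
  Hale: 2
  Erikson: 3
Erikson has the most first-place votes.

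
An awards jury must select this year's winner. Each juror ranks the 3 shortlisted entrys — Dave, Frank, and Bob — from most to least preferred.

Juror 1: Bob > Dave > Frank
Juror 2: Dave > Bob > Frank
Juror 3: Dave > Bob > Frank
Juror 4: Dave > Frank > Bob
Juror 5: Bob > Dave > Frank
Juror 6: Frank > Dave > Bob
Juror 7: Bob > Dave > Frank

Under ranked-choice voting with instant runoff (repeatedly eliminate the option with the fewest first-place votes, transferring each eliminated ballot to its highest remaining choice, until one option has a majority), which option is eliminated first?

Round 1: Dave 3, Bob 3, Frank 1. Frank has the fewest and is eliminated.
Round 2: Dave 4, Bob 3. Dave has a majority.

Frank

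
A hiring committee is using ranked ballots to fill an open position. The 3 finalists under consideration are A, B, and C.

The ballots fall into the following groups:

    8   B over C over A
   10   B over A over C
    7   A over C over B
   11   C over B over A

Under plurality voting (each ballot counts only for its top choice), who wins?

First-place vote totals:
  A: 7
  B: 18
  C: 11
B has the most first-place votes.

B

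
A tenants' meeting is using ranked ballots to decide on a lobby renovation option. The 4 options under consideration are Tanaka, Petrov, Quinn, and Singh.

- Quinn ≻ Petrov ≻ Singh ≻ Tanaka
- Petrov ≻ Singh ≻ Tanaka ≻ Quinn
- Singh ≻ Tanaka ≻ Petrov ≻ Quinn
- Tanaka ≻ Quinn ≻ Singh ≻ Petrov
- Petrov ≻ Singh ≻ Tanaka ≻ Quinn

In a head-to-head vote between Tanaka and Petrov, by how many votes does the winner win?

1

Ballots ranking Tanaka above Petrov: 2.
Ballots ranking Petrov above Tanaka: 3.
Petrov wins 3–2, a margin of 1.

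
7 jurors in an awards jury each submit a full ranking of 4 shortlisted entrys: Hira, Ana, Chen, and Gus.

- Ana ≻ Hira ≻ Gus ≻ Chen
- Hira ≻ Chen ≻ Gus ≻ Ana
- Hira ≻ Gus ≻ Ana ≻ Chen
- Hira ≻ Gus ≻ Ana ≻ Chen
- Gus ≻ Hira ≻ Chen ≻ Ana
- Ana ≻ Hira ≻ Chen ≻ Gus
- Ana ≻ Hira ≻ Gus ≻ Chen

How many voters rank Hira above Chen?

7

Ballots ranking Hira above Chen: 7.
Ballots ranking Chen above Hira: 0.
So 7 of 7 voters prefer Hira to Chen.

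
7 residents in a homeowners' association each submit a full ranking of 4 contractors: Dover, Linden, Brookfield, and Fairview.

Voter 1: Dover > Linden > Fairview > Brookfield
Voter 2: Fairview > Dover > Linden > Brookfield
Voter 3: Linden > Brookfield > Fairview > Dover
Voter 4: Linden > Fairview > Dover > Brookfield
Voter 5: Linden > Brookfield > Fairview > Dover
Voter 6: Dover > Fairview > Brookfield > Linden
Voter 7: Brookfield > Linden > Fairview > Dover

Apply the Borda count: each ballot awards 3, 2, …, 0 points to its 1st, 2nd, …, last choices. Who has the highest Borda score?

Linden

Borda scores:
  Dover: 3 + 2 + 0 + 1 + 0 + 3 + 0 = 9
  Linden: 2 + 1 + 3 + 3 + 3 + 0 + 2 = 14
  Brookfield: 0 + 0 + 2 + 0 + 2 + 1 + 3 = 8
  Fairview: 1 + 3 + 1 + 2 + 1 + 2 + 1 = 11
Linden has the highest total.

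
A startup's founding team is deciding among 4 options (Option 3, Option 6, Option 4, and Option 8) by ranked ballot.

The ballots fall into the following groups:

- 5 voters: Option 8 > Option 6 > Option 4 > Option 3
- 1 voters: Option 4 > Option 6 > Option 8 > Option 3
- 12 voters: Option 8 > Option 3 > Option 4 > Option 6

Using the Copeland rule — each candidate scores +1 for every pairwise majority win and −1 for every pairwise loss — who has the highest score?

Option 8

Pairwise results:
  Option 3 vs Option 6: Option 3 wins 12–6.
  Option 3 vs Option 4: Option 3 wins 12–6.
  Option 3 vs Option 8: Option 8 wins 18–0.
  Option 6 vs Option 4: Option 4 wins 13–5.
  Option 6 vs Option 8: Option 8 wins 17–1.
  Option 4 vs Option 8: Option 8 wins 17–1.
Copeland scores (wins − losses):
  Option 3: 2 − 1 = 1
  Option 6: 0 − 3 = -3
  Option 4: 1 − 2 = -1
  Option 8: 3 − 0 = 3
Option 8 has the best Copeland score.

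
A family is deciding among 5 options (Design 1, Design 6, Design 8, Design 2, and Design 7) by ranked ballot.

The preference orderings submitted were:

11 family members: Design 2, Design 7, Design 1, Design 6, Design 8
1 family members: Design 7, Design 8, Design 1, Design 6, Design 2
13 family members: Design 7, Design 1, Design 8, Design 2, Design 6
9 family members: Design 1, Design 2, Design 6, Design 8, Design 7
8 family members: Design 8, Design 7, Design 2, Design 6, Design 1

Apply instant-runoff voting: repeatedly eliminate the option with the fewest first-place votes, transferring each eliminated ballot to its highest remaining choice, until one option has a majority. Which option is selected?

Round 1: Design 7 14, Design 2 11, Design 1 9, Design 8 8, Design 6 0. Design 6 has the fewest and is eliminated.
Round 2: Design 7 14, Design 2 11, Design 1 9, Design 8 8. Design 8 has the fewest and is eliminated.
Round 3: Design 7 22, Design 2 11, Design 1 9. Design 7 has a majority.

Design 7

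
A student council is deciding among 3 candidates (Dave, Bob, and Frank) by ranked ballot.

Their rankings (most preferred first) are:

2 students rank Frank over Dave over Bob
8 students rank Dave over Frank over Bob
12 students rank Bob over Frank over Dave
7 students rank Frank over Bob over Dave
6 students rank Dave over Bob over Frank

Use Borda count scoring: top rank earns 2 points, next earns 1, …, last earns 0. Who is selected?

Frank

Borda scores:
  Dave: 2·1 + 8·2 + 12·0 + 7·0 + 6·2 = 30
  Bob: 2·0 + 8·0 + 12·2 + 7·1 + 6·1 = 37
  Frank: 2·2 + 8·1 + 12·1 + 7·2 + 6·0 = 38
Frank has the highest total.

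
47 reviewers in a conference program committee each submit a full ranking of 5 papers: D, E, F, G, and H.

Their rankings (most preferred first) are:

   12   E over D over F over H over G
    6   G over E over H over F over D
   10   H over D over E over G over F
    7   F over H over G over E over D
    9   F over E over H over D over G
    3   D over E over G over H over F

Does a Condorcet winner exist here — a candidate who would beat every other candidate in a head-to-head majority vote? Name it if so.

Head-to-head results (47 voters total):
D vs E: E wins 34–13.
D vs F: D wins 25–22.
D vs G: D wins 34–13.
D vs H: H wins 32–15.
E vs F: E wins 31–16.
E vs G: E wins 34–13.
E vs H: E wins 30–17.
F vs G: F wins 28–19.
F vs H: F wins 28–19.
G vs H: H wins 38–9.
E beats each rival — D (34–13), F (31–16), G (34–13), H (30–17) — so E is the Condorcet winner.

E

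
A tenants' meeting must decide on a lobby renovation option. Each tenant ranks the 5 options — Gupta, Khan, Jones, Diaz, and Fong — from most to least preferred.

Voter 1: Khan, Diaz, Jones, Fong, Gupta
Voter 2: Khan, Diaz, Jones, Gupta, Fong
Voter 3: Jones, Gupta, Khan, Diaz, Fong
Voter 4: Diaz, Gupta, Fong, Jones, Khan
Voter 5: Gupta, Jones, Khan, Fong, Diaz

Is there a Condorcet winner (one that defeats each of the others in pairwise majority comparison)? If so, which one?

Head-to-head results (5 voters total):
Gupta vs Khan: Gupta wins 3–2.
Gupta vs Jones: Jones wins 3–2.
Gupta vs Diaz: Diaz wins 3–2.
Gupta vs Fong: Gupta wins 4–1.
Khan vs Jones: Jones wins 3–2.
Khan vs Diaz: Khan wins 4–1.
Khan vs Fong: Khan wins 4–1.
Jones vs Diaz: Diaz wins 3–2.
Jones vs Fong: Jones wins 4–1.
Diaz vs Fong: Diaz wins 4–1.
No candidate beats all others: Gupta beats Khan beats Diaz beats Gupta, a majority cycle.

No Condorcet winner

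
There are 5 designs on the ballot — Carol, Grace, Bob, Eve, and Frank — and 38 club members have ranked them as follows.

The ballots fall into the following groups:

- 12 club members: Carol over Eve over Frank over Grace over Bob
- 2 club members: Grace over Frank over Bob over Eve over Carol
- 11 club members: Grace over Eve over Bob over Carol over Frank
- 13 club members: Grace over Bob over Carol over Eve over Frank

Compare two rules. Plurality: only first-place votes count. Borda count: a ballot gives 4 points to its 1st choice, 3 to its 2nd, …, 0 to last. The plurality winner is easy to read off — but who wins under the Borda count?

Plurality first-place counts: Carol 12, Grace 26, Bob 0, Eve 0, Frank 0 → Grace.
Borda totals: Carol 85, Grace 116, Bob 65, Eve 84, Frank 30 → Grace.

Grace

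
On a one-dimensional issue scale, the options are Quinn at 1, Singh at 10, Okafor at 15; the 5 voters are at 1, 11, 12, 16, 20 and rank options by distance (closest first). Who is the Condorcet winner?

With single-peaked preferences on a line, the Condorcet winner is the candidate closest to the median voter.
The median voter (position 12) is closest to Singh at 10.
Check: Singh vs Quinn — voters closer to Singh: 4 of 5.

Singh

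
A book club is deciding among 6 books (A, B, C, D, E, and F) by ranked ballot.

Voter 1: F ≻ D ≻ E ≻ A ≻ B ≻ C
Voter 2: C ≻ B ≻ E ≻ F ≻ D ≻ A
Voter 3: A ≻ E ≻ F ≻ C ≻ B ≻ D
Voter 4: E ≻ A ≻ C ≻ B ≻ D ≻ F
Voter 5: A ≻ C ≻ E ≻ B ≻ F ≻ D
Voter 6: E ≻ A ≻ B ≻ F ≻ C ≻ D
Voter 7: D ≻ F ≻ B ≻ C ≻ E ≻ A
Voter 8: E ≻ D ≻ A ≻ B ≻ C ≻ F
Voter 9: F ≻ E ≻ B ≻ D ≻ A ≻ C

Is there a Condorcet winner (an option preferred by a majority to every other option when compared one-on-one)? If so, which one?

Head-to-head results (9 voters total):
A vs B: A wins 6–3.
A vs C: A wins 7–2.
A vs D: D wins 5–4.
A vs E: E wins 7–2.
A vs F: A wins 5–4.
B vs C: B wins 5–4.
B vs D: B wins 6–3.
B vs E: E wins 7–2.
B vs F: B wins 5–4.
C vs D: C wins 5–4.
C vs E: E wins 6–3.
C vs F: F wins 5–4.
D vs E: E wins 7–2.
D vs F: F wins 6–3.
E vs F: E wins 6–3.
E beats each rival — A (7–2), B (7–2), C (6–3), D (7–2), F (6–3) — so E is the Condorcet winner.

E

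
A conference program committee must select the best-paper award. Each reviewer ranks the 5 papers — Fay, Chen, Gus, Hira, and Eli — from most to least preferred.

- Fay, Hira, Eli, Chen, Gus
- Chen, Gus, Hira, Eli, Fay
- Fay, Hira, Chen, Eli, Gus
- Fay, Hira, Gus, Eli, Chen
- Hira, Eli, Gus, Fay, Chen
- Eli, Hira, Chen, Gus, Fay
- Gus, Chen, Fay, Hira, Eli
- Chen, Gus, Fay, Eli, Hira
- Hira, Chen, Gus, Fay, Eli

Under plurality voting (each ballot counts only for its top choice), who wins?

Fay

First-place vote totals:
  Fay: 3
  Chen: 2
  Gus: 1
  Hira: 2
  Eli: 1
Fay has the most first-place votes.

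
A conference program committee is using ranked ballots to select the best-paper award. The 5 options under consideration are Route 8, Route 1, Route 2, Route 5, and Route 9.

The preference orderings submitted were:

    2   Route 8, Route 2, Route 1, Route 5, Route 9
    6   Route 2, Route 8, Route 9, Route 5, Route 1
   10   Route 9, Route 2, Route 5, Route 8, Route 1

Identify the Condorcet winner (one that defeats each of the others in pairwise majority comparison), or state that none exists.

Route 9

Head-to-head results (18 voters total):
Route 8 vs Route 1: Route 8 wins 18–0.
Route 8 vs Route 2: Route 2 wins 16–2.
Route 8 vs Route 5: Route 5 wins 10–8.
Route 8 vs Route 9: Route 9 wins 10–8.
Route 1 vs Route 2: Route 2 wins 18–0.
Route 1 vs Route 5: Route 5 wins 16–2.
Route 1 vs Route 9: Route 9 wins 16–2.
Route 2 vs Route 5: Route 2 wins 18–0.
Route 2 vs Route 9: Route 9 wins 10–8.
Route 5 vs Route 9: Route 9 wins 16–2.
Route 9 beats each rival — Route 8 (10–8), Route 1 (16–2), Route 2 (10–8), Route 5 (16–2) — so Route 9 is the Condorcet winner.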